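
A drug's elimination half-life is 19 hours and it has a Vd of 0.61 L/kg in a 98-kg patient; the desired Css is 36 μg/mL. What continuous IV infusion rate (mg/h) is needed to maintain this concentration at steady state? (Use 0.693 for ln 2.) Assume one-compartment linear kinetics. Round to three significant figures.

Vd(total) = 98 kg × 0.61 L/kg = 59.78 L
k = 0.693/19 = 0.03647 h⁻¹, so CL = k·Vd = 0.03647 × 59.78 = 2.180 L/h
Infusion rate = CL × Css = 2.180 × 36 = 78.48 mg/h

78.5 mg/h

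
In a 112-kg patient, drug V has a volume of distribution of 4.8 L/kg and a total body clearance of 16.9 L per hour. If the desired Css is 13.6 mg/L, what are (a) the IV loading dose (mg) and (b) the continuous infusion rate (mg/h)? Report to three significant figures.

Vd = 4.8 L/kg × 112 kg = 537.6 L
Loading: fill Vd to C_target → 537.6 L × 13.6 mg/L = 7311 mg
Maintenance infusion rate = CL × Css = 16.90 × 13.6 = 229.8 mg/h

(a) 7310 mg; (b) 230 mg/h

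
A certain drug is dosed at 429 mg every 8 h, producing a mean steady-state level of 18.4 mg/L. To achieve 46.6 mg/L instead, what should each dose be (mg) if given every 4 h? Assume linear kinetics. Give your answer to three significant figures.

543 mg

For first-order elimination, Css ∝ F·D/(CL·τ); F and CL are unchanged, so Css ∝ D/τ.
D₂ = D₁ × (Css,target / Css,current) × (τ₂/τ₁) = 429 × (46.6/18.4) × (4/8) = 543.2 mg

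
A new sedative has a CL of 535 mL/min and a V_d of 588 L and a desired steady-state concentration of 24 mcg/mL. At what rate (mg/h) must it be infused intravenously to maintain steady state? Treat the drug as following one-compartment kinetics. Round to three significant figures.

CL = 535 mL/min × 60/1000 = 32.10 L/h
Rate = CL × Css = 32.10 × 24 = 770.4 mg/h

770 mg/h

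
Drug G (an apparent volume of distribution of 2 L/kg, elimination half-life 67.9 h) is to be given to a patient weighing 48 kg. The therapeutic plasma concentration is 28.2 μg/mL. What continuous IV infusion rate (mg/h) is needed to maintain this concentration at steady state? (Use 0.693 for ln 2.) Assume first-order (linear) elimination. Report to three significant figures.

27.6 mg/h

Vd = 2 L/kg × 48 kg = 96.00 L
k = 0.693/67.9 = 0.01021 h⁻¹, so CL = k·Vd = 0.01021 × 96.00 = 0.9802 L/h
Infusion rate = CL × Css = 0.9802 × 28.2 = 27.64 mg/h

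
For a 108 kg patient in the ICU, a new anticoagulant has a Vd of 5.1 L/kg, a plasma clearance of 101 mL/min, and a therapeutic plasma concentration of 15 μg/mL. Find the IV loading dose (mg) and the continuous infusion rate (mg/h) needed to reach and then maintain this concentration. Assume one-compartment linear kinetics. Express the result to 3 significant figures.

(a) 8260 mg; (b) 90.9 mg/h

Vd = 5.1 L/kg × 108 kg = 550.8 L
Loading dose = Vd × C = 550.8 × 15 = 8262 mg
Convert clearance: 101 mL/min × 60 min/h ÷ 1000 mL/L = 6.060 L/h
Maintenance: replace elimination → rate = CL × Css = 6.060 × 15 = 90.90 mg/h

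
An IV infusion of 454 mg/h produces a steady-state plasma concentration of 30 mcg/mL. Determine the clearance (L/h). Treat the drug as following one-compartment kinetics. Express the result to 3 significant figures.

At steady state, infusion rate = CL × Css, so CL = rate / Css.
CL = 454 / 30 = 15.13 L/h

15.1 L/h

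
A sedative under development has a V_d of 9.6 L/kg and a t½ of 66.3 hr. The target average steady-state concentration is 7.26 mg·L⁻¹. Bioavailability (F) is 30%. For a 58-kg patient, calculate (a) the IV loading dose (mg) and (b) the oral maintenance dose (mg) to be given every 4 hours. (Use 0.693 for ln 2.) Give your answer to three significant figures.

(a) 4040 mg; (b) 563 mg

Vd(total) = 58 kg × 9.6 L/kg = 556.8 L
LD = Vd × C = 556.8 × 7.26 = 4042 mg
CL = 0.693 × Vd / t½ = 0.693 × 556.8 / 66.3 = 5.820 L/h
D = CL × Css × τ / F = 5.820 × 7.26 × 4 / 0.3 = 563.4 mg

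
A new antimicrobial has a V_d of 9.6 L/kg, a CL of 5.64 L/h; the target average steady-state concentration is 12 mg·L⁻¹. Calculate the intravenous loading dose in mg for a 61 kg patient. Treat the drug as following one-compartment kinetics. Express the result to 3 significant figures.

Vd = 9.6 L/kg × 61 kg = 585.6 L
LD = Vd × C = 585.6 × 12.00 = 7027 mg

7030 mg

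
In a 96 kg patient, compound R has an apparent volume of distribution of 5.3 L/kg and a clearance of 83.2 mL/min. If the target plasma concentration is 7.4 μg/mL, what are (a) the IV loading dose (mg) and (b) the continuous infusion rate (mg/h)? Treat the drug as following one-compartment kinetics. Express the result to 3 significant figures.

(a) 3770 mg; (b) 36.9 mg/h

Vd = 5.3 L/kg × 96 kg = 508.8 L
Loading: fill Vd to C_target → 508.8 L × 7.4 mg/L = 3765 mg
Convert clearance: 83.2 mL/min × 60 min/h ÷ 1000 mL/L = 4.992 L/h
Maintenance: replace elimination → rate = CL × Css = 4.992 × 7.4 = 36.94 mg/h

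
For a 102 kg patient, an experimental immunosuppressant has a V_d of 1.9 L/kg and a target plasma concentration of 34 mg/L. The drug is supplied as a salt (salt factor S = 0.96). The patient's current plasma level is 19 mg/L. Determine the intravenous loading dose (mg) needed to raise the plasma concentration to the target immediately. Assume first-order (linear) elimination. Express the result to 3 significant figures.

3030 mg

Vd(total) = 102 kg × 1.9 L/kg = 193.8 L
Concentration deficit ΔC = 34 − 19 = 15.00 mg/L
LD = Vd × ΔC / S = 193.8 × 15.00 / 0.96 = 3028 mg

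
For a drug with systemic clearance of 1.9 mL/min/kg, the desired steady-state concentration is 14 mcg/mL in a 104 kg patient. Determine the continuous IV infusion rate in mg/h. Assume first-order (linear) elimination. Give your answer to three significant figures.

CL = 1.9 mL/min/kg × 104 kg = 197.6 mL/min = 197.6 × 60/1000 = 11.86 L/h
R₀ = 11.86 × 14 = 166.0 mg/h

166 mg/h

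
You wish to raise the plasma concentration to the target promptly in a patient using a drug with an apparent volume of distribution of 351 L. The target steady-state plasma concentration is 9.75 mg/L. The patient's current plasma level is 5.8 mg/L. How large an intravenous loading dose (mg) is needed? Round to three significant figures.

1390 mg

The loading dose fills Vd to the target concentration.
Concentration deficit ΔC = 9.75 − 5.8 = 3.950 mg/L
LD = Vd × ΔC = 351.0 × 3.950 = 1386 mg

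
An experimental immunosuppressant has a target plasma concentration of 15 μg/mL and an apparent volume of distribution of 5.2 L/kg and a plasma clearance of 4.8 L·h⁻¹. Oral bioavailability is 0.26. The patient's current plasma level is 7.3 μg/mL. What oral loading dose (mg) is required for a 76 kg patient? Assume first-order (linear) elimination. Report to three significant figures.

Vd = 5.2 L/kg × 76 kg = 395.2 L
Concentration deficit ΔC = 15 − 7.3 = 7.700 mg/L
LD = Vd × ΔC / F = 395.2 × 7.700 / 0.26 = 11700 mg

11700 mg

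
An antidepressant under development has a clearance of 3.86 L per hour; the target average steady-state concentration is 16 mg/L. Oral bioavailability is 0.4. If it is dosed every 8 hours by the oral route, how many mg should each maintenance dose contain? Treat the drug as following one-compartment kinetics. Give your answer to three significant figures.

1240 mg

At steady state, dose per interval replaces the amount cleared in that interval: F·D/τ = CL·Css.
D = CL × Css × τ / F = 3.860 × 16 × 8 / 0.4 = 1235 mg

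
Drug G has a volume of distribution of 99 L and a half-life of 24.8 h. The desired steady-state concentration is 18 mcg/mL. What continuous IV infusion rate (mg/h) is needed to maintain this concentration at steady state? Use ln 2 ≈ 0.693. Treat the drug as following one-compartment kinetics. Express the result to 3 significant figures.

49.8 mg/h

CL = ln 2 · Vd / t½ = 0.693 × 99.00 / 24.8 = 2.766 L/h
Infusion rate = CL × Css = 2.766 × 18 = 49.79 mg/h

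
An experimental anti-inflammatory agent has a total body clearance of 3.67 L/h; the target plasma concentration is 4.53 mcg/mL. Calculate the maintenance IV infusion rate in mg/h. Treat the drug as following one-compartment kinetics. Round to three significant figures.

16.6 mg/h

At steady state, infusion rate equals elimination rate: rate in = CL × Css.
Rate = CL × Css = 3.670 × 4.53 = 16.63 mg/h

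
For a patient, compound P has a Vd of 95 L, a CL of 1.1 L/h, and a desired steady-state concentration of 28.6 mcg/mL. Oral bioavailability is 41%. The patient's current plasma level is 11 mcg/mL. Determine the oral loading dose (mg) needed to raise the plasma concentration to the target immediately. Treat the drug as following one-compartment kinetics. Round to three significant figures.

4080 mg

LD is governed by Vd — clearance does not enter the loading-dose calculation.
Concentration deficit ΔC = 28.6 − 11 = 17.60 mg/L
LD = Vd × ΔC / F = 95.00 × 17.60 / 0.41 = 4078 mg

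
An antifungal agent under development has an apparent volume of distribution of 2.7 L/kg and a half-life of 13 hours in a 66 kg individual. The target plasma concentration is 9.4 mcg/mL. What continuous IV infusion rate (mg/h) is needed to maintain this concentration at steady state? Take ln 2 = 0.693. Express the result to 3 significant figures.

Total Vd = 2.7 × 66 = 178.2 L
k = 0.693/13 = 0.05331 h⁻¹, so CL = k·Vd = 0.05331 × 178.2 = 9.500 L/h
Infusion rate = CL × Css = 9.500 × 9.4 = 89.30 mg/h

89.3 mg/h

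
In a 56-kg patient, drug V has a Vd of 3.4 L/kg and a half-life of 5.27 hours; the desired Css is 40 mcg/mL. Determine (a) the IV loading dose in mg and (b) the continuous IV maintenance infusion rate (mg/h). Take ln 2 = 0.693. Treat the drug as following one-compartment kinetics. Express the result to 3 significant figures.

Total Vd = 3.4 × 56 = 190.4 L
LD = Vd × C = 190.4 × 40 = 7616 mg
CL = 0.693 × Vd / t½ = 0.693 × 190.4 / 5.27 = 25.04 L/h
Infusion rate = CL × Css = 25.04 × 40 = 1002 mg/h

(a) 7620 mg; (b) 1000 mg/h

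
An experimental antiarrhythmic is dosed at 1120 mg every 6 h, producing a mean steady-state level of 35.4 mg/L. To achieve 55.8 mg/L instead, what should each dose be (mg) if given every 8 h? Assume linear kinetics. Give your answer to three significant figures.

2350 mg

For first-order elimination, Css ∝ F·D/(CL·τ); F and CL are unchanged, so Css ∝ D/τ.
D₂ = D₁ × (Css,target / Css,current) × (τ₂/τ₁) = 1120 × (55.8/35.4) × (8/6) = 2354 mg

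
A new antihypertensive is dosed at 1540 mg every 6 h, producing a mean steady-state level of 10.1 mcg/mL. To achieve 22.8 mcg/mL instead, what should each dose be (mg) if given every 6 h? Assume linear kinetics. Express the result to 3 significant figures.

For first-order elimination, Css ∝ F·D/(CL·τ); F and CL are unchanged, so Css ∝ D/τ.
D₂ = D₁ × (Css,target / Css,current) = 1540 × 22.8/10.1 = 3476 mg

3480 mg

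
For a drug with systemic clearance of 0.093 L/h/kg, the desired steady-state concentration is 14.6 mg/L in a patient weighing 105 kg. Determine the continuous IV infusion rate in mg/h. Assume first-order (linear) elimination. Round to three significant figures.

143 mg/h

CL = 0.093 L/h/kg × 105 kg = 9.765 L/h
At steady state, infusion rate equals elimination rate: rate in = CL × Css.
R₀ = 9.765 × 14.6 = 142.6 mg/h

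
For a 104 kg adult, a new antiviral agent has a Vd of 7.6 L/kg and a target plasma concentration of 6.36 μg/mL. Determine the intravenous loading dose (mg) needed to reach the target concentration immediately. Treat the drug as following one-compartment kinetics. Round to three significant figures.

Total Vd = 7.6 × 104 = 790.4 L
LD = Vd × C = 790.4 × 6.360 = 5027 mg

5030 mg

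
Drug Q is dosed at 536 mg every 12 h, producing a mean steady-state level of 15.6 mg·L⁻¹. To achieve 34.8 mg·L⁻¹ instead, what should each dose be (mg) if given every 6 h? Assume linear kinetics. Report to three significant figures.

598 mg

For first-order elimination, Css ∝ F·D/(CL·τ); F and CL are unchanged, so Css ∝ D/τ.
D₂ = D₁ × (Css,target / Css,current) × (τ₂/τ₁) = 536 × (34.8/15.6) × (6/12) = 597.8 mg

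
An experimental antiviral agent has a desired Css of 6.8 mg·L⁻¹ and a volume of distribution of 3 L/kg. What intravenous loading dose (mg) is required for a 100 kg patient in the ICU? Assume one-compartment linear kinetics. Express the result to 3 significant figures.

2040 mg

Total Vd = 3 × 100 = 300.0 L
The loading dose fills Vd to the target concentration.
LD = Vd × C = 300.0 × 6.800 = 2040 mg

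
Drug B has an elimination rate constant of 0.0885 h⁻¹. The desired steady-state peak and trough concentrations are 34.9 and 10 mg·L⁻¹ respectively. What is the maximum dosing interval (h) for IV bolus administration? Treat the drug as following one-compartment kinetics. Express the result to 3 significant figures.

14.1 h

Between IV bolus doses, concentration decays as C = C₀·e^(−kτ), so C_peak/C_trough = e^(kτ).
τ_max = ln(C_peak/C_trough) / k = ln(34.9/10) / 0.08850 = 1.250 / 0.08850 = 14.12 h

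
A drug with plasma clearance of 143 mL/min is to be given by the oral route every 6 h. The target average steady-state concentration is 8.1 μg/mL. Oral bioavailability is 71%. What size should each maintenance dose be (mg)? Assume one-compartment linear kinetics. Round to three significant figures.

Convert clearance: 143 mL/min × 60 min/h ÷ 1000 mL/L = 8.580 L/h
At steady state, dose per interval replaces the amount cleared in that interval: F·D/τ = CL·Css.
D = CL × Css × τ / F = 8.580 × 8.1 × 6 / 0.71 = 587.3 mg

587 mg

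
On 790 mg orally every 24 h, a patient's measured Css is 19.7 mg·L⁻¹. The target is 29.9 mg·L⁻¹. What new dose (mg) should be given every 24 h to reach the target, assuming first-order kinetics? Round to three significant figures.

For first-order elimination, Css ∝ F·D/(CL·τ); F and CL are unchanged, so Css ∝ D/τ.
D₂ = D₁ × (Css,target / Css,current) = 790 × 29.9/19.7 = 1199 mg

1200 mg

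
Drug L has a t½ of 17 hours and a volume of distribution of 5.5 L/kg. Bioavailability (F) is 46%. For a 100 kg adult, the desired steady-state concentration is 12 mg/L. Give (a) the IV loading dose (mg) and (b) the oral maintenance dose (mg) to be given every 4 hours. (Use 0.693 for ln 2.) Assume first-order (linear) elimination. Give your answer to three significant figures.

(a) 6600 mg; (b) 2340 mg

Vd(total) = 100 kg × 5.5 L/kg = 550.0 L
LD = Vd × C = 550.0 × 12 = 6600 mg
CL = 0.693 × Vd / t½ = 0.693 × 550.0 / 17 = 22.42 L/h
D = CL × Css × τ / F = 22.42 × 12 × 4 / 0.46 = 2339 mg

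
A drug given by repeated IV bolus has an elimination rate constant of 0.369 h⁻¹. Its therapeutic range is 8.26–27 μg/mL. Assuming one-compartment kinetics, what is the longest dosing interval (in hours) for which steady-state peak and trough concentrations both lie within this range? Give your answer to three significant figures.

3.21 h

Between IV bolus doses, concentration decays as C = C₀·e^(−kτ), so C_peak/C_trough = e^(kτ).
τ_max = ln(C_peak/C_trough) / k = ln(27/8.26) / 0.3690 = 1.184 / 0.3690 = 3.209 h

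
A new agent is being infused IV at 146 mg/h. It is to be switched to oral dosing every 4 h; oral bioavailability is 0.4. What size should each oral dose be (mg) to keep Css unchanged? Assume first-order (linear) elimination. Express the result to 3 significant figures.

1460 mg

To maintain the same Css, the systemic dosing rate must be unchanged: F·D/τ = infusion rate.
D = rate × τ / F = 146 × 4 / 0.4 = 1460 mg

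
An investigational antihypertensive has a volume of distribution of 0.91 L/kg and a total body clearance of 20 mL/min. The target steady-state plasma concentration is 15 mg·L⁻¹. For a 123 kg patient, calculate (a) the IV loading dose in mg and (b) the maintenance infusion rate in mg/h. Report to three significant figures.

Vd(total) = 123 kg × 0.91 L/kg = 111.9 L
Loading dose = Vd × C = 111.9 × 15 = 1679 mg
CL = 20 mL/min = 20 × 0.06 = 1.200 L/h
Infusion rate = 1.200 L/h × 15 mg/L = 18.00 mg/h

(a) 1680 mg; (b) 18.0 mg/h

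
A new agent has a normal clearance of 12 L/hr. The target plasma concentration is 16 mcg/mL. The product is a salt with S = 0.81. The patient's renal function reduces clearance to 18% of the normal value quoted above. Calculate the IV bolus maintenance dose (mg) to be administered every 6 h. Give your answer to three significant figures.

256 mg

Patient clearance = 0.18 × 12.00 = 2.160 L/h
D = CL × Css × τ / S = 2.160 × 16 × 6 / 0.81 = 256.0 mg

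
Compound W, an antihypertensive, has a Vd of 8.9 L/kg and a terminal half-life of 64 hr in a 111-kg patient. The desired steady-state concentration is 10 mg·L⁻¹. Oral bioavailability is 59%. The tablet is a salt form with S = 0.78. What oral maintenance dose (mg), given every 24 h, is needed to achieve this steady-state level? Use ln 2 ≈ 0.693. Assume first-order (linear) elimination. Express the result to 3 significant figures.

Total Vd = 8.9 × 111 = 987.9 L
CL = ln 2 · Vd / t½ = 0.693 × 987.9 / 64 = 10.70 L/h
D = CL × Css × τ / F / S = 10.70 × 10 × 24 / 0.59 / 0.78 = 5580 mg

5580 mg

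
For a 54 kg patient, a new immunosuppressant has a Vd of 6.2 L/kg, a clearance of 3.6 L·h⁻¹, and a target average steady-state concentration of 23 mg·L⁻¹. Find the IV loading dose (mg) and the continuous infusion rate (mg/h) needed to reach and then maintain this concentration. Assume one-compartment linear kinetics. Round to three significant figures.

(a) 7700 mg; (b) 82.8 mg/h

Vd(total) = 54 kg × 6.2 L/kg = 334.8 L
Loading dose = Vd × C = 334.8 × 23 = 7700 mg
Infusion rate = 3.600 L/h × 23 mg/L = 82.80 mg/h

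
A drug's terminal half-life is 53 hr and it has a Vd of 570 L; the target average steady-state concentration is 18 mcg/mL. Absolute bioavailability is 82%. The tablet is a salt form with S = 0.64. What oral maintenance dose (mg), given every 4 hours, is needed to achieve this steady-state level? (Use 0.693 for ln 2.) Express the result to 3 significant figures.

1020 mg

CL = 0.693 × Vd / t½ = 0.693 × 570.0 / 53 = 7.453 L/h
D = CL × Css × τ / F / S = 7.453 × 18 × 4 / 0.82 / 0.64 = 1023 mg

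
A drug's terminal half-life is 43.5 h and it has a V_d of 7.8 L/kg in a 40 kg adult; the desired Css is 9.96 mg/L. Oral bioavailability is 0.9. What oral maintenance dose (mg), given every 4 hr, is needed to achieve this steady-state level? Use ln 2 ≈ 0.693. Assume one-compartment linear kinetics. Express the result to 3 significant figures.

Vd(total) = 40 kg × 7.8 L/kg = 312.0 L
k = 0.693/43.5 = 0.01593 h⁻¹, so CL = k·Vd = 0.01593 × 312.0 = 4.970 L/h
D = CL × Css × τ / F = 4.970 × 9.96 × 4 / 0.9 = 220.0 mg

220 mg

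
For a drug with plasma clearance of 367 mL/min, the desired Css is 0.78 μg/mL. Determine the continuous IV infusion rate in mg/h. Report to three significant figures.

Convert clearance: 367 mL/min × 60 min/h ÷ 1000 mL/L = 22.02 L/h
At steady state, infusion rate equals elimination rate: rate in = CL × Css.
Infusion rate = CL · Css = 22.02 L/h × 0.78 mg/L = 17.18 mg/h

17.2 mg/h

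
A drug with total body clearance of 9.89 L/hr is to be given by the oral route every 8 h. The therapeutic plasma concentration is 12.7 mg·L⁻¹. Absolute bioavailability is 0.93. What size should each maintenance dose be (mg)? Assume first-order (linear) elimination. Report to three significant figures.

1080 mg

At steady state, dose per interval replaces the amount cleared in that interval: F·D/τ = CL·Css.
D = CL × Css × τ / F = 9.890 × 12.7 × 8 / 0.93 = 1080 mg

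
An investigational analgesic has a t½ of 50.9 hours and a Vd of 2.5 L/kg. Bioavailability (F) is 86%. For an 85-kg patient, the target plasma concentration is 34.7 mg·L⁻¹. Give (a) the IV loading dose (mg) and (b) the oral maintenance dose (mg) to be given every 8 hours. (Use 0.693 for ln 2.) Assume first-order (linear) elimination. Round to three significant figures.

(a) 7370 mg; (b) 934 mg

Vd = 2.5 L/kg × 85 kg = 212.5 L
LD = Vd × C = 212.5 × 34.7 = 7374 mg
CL = 0.693 × Vd / t½ = 0.693 × 212.5 / 50.9 = 2.893 L/h
D = CL × Css × τ / F = 2.893 × 34.7 × 8 / 0.86 = 933.8 mg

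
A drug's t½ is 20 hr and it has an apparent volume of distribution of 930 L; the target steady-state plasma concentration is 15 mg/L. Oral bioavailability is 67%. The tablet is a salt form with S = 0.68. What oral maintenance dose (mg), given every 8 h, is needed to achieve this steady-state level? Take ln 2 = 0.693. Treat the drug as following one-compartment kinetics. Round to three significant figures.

8490 mg

k = 0.693/20 = 0.03465 h⁻¹, so CL = k·Vd = 0.03465 × 930.0 = 32.22 L/h
D = CL × Css × τ / F / S = 32.22 × 15 × 8 / 0.67 / 0.68 = 8486 mg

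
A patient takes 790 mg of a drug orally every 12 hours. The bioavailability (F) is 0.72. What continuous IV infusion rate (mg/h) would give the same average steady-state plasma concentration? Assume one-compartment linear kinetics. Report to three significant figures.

Equivalent systemic input: infusion rate = F·D/τ.
Rate = 0.72 × 790 / 12 = 47.40 mg/h

47.4 mg/h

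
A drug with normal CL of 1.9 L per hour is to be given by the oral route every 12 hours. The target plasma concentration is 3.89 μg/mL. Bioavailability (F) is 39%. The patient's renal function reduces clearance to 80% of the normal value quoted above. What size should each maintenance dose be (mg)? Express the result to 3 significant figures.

182 mg

Patient clearance = 0.8 × 1.900 = 1.520 L/h
At steady state, dose per interval replaces the amount cleared in that interval: F·D/τ = CL·Css.
D = CL × Css × τ / F = 1.520 × 3.89 × 12 / 0.39 = 181.9 mg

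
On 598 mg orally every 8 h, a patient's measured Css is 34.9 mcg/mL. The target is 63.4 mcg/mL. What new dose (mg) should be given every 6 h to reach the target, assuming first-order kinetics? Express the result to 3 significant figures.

For first-order elimination, Css ∝ F·D/(CL·τ); F and CL are unchanged, so Css ∝ D/τ.
D₂ = D₁ × (Css,target / Css,current) × (τ₂/τ₁) = 598 × (63.4/34.9) × (6/8) = 814.8 mg

815 mg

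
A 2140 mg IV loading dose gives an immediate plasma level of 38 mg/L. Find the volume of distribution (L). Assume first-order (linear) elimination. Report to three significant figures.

56.3 L

Immediately after an IV bolus, C₀ = Dose / Vd, so Vd = Dose / C₀.
Vd = 2140 / 38 = 56.32 L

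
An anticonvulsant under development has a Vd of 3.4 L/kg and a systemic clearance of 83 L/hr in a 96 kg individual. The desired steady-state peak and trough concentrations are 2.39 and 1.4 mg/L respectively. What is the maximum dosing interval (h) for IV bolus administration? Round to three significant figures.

Total Vd = 3.4 × 96 = 326.4 L
k = CL / Vd = 83.00 / 326.4 = 0.2543 h⁻¹
Between IV bolus doses, concentration decays as C = C₀·e^(−kτ), so C_peak/C_trough = e^(kτ).
τ_max = ln(C_peak/C_trough) / k = ln(2.39/1.4) / 0.2543 = 0.5348 / 0.2543 = 2.103 h

2.10 h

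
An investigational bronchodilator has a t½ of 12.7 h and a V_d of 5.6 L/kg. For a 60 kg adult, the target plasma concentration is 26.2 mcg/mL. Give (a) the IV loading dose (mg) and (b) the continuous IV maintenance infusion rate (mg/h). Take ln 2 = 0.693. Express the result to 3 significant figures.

(a) 8800 mg; (b) 480 mg/h

Vd = 5.6 L/kg × 60 kg = 336.0 L
LD = Vd × C = 336.0 × 26.2 = 8803 mg
CL = 0.693 × Vd / t½ = 0.693 × 336.0 / 12.7 = 18.33 L/h
Infusion rate = CL × Css = 18.33 × 26.2 = 480.2 mg/h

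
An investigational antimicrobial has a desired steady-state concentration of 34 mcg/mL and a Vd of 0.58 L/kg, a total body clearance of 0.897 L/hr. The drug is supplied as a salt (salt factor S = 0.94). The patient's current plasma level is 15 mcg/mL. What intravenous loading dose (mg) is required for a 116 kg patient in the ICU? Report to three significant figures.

Vd(total) = 116 kg × 0.58 L/kg = 67.28 L
Concentration deficit ΔC = 34 − 15 = 19.00 mg/L
LD = Vd × ΔC / S = 67.28 × 19.00 / 0.94 = 1360 mg

1360 mg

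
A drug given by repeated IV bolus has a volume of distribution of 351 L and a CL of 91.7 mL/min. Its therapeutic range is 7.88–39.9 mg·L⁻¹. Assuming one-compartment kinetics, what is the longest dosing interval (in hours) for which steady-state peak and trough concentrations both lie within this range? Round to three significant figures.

103 h

CL = 91.7 mL/min = 91.7 × 0.06 = 5.502 L/h
k = CL / Vd = 5.502 / 351.0 = 0.01568 h⁻¹
Between IV bolus doses, concentration decays as C = C₀·e^(−kτ), so C_peak/C_trough = e^(kτ).
τ_max = ln(C_peak/C_trough) / k = ln(39.9/7.88) / 0.01568 = 1.622 / 0.01568 = 103.4 h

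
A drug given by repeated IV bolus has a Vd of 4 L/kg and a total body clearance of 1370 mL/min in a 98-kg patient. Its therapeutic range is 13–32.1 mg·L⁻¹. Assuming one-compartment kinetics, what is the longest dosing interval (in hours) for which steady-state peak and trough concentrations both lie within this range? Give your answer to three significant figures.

4.31 h

Total Vd = 4 × 98 = 392.0 L
CL = 1370 mL/min × 60/1000 = 82.20 L/h
k = CL / Vd = 82.20 / 392.0 = 0.2097 h⁻¹
Between IV bolus doses, concentration decays as C = C₀·e^(−kτ), so C_peak/C_trough = e^(kτ).
τ_max = ln(C_peak/C_trough) / k = ln(32.1/13) / 0.2097 = 0.9039 / 0.2097 = 4.310 h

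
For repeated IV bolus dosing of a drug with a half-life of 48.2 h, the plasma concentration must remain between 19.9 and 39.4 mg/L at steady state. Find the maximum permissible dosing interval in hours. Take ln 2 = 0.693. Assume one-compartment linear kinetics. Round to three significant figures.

47.5 h

k = 0.693 / t½ = 0.693 / 48.2 = 0.01438 h⁻¹
Between IV bolus doses, concentration decays as C = C₀·e^(−kτ), so C_peak/C_trough = e^(kτ).
τ_max = ln(C_peak/C_trough) / k = ln(39.4/19.9) / 0.01438 = 0.6830 / 0.01438 = 47.50 h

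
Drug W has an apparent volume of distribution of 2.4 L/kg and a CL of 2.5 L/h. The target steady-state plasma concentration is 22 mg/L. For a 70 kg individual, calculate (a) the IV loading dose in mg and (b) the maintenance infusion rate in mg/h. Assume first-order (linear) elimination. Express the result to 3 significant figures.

(a) 3700 mg; (b) 55.0 mg/h

Vd(total) = 70 kg × 2.4 L/kg = 168.0 L
LD = Vd · C_target = 168.0 × 22 = 3696 mg
Maintenance: replace elimination → rate = CL × Css = 2.500 × 22 = 55.00 mg/h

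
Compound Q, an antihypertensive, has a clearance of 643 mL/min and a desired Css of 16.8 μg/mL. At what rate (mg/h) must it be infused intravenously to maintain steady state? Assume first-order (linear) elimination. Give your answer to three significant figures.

CL = 643 mL/min = 643 × 0.06 = 38.58 L/h
R₀ = 38.58 × 16.8 = 648.1 mg/h

648 mg/h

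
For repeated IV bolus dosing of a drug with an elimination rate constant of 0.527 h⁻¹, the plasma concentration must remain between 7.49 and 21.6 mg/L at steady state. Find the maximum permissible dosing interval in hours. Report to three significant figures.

Between IV bolus doses, concentration decays as C = C₀·e^(−kτ), so C_peak/C_trough = e^(kτ).
τ_max = ln(C_peak/C_trough) / k = ln(21.6/7.49) / 0.5270 = 1.059 / 0.5270 = 2.009 h

2.01 h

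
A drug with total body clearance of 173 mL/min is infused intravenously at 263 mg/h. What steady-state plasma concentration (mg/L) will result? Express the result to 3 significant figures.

25.3 mg/L

CL = 173 mL/min × 60/1000 = 10.38 L/h
Css = rate / CL = 263 / 10.38 = 25.34 mg/L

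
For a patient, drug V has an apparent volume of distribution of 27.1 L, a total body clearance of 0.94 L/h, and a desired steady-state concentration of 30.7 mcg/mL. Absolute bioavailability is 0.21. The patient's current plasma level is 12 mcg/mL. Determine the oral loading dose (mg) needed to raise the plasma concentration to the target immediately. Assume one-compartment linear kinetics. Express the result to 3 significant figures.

2410 mg

Loading dose depends on Vd (not clearance): it fills the distribution volume.
Concentration deficit ΔC = 30.7 − 12 = 18.70 mg/L
LD = Vd × ΔC / F = 27.10 × 18.70 / 0.21 = 2413 mg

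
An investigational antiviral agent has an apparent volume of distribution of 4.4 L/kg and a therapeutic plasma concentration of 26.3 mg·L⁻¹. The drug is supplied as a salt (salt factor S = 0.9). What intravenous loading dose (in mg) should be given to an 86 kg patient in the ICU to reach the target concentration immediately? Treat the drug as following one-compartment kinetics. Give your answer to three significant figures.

11100 mg

Vd(total) = 86 kg × 4.4 L/kg = 378.4 L
The loading dose fills Vd to the target concentration.
LD = Vd × C / S = 378.4 × 26.30 / 0.9 = 11060 mg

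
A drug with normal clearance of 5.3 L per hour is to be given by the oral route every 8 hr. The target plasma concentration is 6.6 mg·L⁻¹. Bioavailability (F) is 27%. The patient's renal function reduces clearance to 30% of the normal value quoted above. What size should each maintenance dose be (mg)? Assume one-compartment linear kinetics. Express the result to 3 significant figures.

311 mg

Patient clearance = 0.3 × 5.300 = 1.590 L/h
At steady state, dose per interval replaces the amount cleared in that interval: F·D/τ = CL·Css.
D = CL × Css × τ / F = 1.590 × 6.6 × 8 / 0.27 = 310.9 mg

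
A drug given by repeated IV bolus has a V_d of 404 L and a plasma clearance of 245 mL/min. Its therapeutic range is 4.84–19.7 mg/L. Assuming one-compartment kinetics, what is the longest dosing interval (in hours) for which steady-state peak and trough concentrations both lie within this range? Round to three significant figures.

CL = 245 mL/min = 245 × 0.06 = 14.70 L/h
k = CL / Vd = 14.70 / 404.0 = 0.03639 h⁻¹
Between IV bolus doses, concentration decays as C = C₀·e^(−kτ), so C_peak/C_trough = e^(kτ).
τ_max = ln(C_peak/C_trough) / k = ln(19.7/4.84) / 0.03639 = 1.404 / 0.03639 = 38.58 h

38.6 h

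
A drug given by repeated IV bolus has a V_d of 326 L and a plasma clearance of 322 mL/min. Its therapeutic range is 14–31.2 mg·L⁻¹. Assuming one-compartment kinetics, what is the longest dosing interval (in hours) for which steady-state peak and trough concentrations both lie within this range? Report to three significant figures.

13.5 h

CL = 322 mL/min = 322 × 0.06 = 19.32 L/h
k = CL / Vd = 19.32 / 326.0 = 0.05926 h⁻¹
Between IV bolus doses, concentration decays as C = C₀·e^(−kτ), so C_peak/C_trough = e^(kτ).
τ_max = ln(C_peak/C_trough) / k = ln(31.2/14) / 0.05926 = 0.8014 / 0.05926 = 13.52 h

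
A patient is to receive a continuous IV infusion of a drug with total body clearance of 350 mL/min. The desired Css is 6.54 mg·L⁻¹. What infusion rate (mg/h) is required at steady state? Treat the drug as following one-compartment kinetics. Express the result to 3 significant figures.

137 mg/h

CL = 350 mL/min = 350 × 0.06 = 21.00 L/h
At steady state, infusion rate equals elimination rate: rate in = CL × Css.
Rate = CL × Css = 21.00 × 6.54 = 137.3 mg/h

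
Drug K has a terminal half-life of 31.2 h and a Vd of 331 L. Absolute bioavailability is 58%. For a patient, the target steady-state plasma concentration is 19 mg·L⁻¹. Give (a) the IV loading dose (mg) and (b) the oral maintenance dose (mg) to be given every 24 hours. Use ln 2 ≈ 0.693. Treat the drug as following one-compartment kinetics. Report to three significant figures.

LD = Vd × C = 331.0 × 19 = 6289 mg
CL = 0.693 × Vd / t½ = 0.693 × 331.0 / 31.2 = 7.352 L/h
D = CL × Css × τ / F = 7.352 × 19 × 24 / 0.58 = 5780 mg

(a) 6290 mg; (b) 5780 mg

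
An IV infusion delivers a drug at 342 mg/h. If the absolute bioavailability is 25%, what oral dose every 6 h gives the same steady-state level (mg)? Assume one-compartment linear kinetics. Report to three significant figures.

To maintain the same Css, the systemic dosing rate must be unchanged: F·D/τ = infusion rate.
D = rate × τ / F = 342 × 6 / 0.25 = 8208 mg

8210 mg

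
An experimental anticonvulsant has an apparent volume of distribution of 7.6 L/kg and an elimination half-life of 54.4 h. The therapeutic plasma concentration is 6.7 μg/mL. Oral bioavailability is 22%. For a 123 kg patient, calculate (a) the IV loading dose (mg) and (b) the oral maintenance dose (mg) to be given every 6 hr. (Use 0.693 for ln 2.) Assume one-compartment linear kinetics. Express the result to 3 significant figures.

(a) 6260 mg; (b) 2180 mg

Vd = 7.6 L/kg × 123 kg = 934.8 L
LD = Vd × C = 934.8 × 6.7 = 6263 mg
CL = 0.693 × Vd / t½ = 0.693 × 934.8 / 54.4 = 11.91 L/h
D = CL × Css × τ / F = 11.91 × 6.7 × 6 / 0.22 = 2176 mg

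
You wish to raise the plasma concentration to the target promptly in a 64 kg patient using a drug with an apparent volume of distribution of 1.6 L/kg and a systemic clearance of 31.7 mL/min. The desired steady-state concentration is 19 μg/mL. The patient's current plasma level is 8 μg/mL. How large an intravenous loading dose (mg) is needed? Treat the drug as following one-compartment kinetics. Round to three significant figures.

1130 mg

Total Vd = 1.6 × 64 = 102.4 L
Concentration deficit ΔC = 19 − 8 = 11.00 mg/L
LD = Vd × ΔC = 102.4 × 11.00 = 1126 mg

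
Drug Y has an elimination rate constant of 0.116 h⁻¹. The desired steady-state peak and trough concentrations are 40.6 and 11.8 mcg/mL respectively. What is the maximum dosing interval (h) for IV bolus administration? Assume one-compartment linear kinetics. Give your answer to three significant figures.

10.7 h

Between IV bolus doses, concentration decays as C = C₀·e^(−kτ), so C_peak/C_trough = e^(kτ).
τ_max = ln(C_peak/C_trough) / k = ln(40.6/11.8) / 0.1160 = 1.236 / 0.1160 = 10.66 h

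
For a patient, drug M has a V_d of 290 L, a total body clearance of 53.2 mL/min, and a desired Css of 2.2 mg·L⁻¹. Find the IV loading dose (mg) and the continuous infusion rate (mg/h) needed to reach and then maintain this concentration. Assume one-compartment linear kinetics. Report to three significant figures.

(a) 638 mg; (b) 7.02 mg/h

LD = Vd · C_target = 290.0 × 2.2 = 638.0 mg
CL = 53.2 mL/min = 53.2 × 0.06 = 3.192 L/h
Maintenance infusion rate = CL × Css = 3.192 × 2.2 = 7.022 mg/h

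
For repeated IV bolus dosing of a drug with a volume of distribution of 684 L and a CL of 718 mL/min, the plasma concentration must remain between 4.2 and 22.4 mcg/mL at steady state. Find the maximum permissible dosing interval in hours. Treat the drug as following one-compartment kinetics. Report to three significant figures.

Convert clearance: 718 mL/min × 60 min/h ÷ 1000 mL/L = 43.08 L/h
k = CL / Vd = 43.08 / 684.0 = 0.06298 h⁻¹
Between IV bolus doses, concentration decays as C = C₀·e^(−kτ), so C_peak/C_trough = e^(kτ).
τ_max = ln(C_peak/C_trough) / k = ln(22.4/4.2) / 0.06298 = 1.674 / 0.06298 = 26.58 h

26.6 h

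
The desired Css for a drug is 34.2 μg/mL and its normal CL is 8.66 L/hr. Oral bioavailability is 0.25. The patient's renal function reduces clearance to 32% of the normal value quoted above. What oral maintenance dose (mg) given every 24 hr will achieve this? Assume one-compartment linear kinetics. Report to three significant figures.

Patient clearance = 0.32 × 8.660 = 2.771 L/h
At steady state, dose per interval replaces the amount cleared in that interval: F·D/τ = CL·Css.
D = CL × Css × τ / F = 2.771 × 34.2 × 24 / 0.25 = 9098 mg

9100 mg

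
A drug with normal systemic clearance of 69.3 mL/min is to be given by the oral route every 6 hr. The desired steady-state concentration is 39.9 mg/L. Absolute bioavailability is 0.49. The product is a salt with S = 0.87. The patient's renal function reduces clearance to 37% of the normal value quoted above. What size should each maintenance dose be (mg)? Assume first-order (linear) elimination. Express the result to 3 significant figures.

864 mg

CL = 69.3 mL/min = 69.3 × 0.06 = 4.158 L/h
Patient clearance = 0.37 × 4.158 = 1.538 L/h
D = CL × Css × τ / F / S = 1.538 × 39.9 × 6 / 0.49 / 0.87 = 863.7 mg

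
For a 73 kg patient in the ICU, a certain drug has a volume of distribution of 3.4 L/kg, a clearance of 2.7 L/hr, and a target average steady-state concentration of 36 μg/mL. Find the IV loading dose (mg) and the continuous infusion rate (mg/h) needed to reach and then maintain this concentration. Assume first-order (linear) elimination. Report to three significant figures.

(a) 8940 mg; (b) 97.2 mg/h

Vd = 3.4 L/kg × 73 kg = 248.2 L
LD = Vd · C_target = 248.2 × 36 = 8935 mg
Maintenance infusion rate = CL × Css = 2.700 × 36 = 97.20 mg/h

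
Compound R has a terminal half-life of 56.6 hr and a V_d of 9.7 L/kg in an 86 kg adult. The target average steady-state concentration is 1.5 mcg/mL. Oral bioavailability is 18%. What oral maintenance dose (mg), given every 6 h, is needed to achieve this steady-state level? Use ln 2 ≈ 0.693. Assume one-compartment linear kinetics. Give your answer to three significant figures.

511 mg

Vd = 9.7 L/kg × 86 kg = 834.2 L
CL = ln 2 · Vd / t½ = 0.693 × 834.2 / 56.6 = 10.21 L/h
D = CL × Css × τ / F = 10.21 × 1.5 × 6 / 0.18 = 510.5 mg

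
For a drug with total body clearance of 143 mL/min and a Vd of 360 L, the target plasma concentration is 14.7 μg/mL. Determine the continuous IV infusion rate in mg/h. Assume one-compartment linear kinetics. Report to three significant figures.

126 mg/h

CL = 143 mL/min × 60/1000 = 8.580 L/h
Vd does not affect the maintenance rate; only clearance governs steady-state input.
Rate = CL × Css = 8.580 × 14.7 = 126.1 mg/h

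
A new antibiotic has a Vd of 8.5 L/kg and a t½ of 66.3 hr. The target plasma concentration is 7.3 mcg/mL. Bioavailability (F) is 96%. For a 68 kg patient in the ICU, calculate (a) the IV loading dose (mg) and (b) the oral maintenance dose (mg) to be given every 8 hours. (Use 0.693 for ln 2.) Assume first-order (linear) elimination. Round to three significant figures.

Total Vd = 8.5 × 68 = 578.0 L
LD = Vd × C = 578.0 × 7.3 = 4219 mg
CL = 0.693 × Vd / t½ = 0.693 × 578.0 / 66.3 = 6.042 L/h
D = CL × Css × τ / F = 6.042 × 7.3 × 8 / 0.96 = 367.6 mg

(a) 4220 mg; (b) 368 mg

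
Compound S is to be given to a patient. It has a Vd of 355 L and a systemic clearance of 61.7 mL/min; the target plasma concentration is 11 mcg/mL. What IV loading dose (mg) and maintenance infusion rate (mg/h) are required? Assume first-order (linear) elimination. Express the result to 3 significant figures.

(a) 3910 mg; (b) 40.7 mg/h

Loading dose = Vd × C = 355.0 × 11 = 3905 mg
CL = 61.7 mL/min × 60/1000 = 3.702 L/h
Infusion rate = 3.702 L/h × 11 mg/L = 40.72 mg/h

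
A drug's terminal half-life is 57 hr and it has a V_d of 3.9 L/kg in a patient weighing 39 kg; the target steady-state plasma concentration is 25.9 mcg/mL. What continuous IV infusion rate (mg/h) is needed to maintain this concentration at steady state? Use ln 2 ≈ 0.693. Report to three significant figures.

47.9 mg/h

Vd(total) = 39 kg × 3.9 L/kg = 152.1 L
CL = 0.693 × Vd / t½ = 0.693 × 152.1 / 57 = 1.849 L/h
Infusion rate = CL × Css = 1.849 × 25.9 = 47.89 mg/h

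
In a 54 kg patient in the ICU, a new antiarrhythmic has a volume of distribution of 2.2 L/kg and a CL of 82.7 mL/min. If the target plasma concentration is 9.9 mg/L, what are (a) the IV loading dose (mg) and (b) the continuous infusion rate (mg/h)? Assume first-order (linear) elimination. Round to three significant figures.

(a) 1180 mg; (b) 49.1 mg/h

Vd = 2.2 L/kg × 54 kg = 118.8 L
Loading dose = Vd × C = 118.8 × 9.9 = 1176 mg
CL = 82.7 mL/min = 82.7 × 0.06 = 4.962 L/h
Maintenance infusion rate = CL × Css = 4.962 × 9.9 = 49.12 mg/h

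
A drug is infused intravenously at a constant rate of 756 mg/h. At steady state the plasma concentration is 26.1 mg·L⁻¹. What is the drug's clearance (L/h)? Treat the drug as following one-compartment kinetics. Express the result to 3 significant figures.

29.0 L/h

At steady state, infusion rate = CL × Css, so CL = rate / Css.
CL = 756 / 26.1 = 28.97 L/h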